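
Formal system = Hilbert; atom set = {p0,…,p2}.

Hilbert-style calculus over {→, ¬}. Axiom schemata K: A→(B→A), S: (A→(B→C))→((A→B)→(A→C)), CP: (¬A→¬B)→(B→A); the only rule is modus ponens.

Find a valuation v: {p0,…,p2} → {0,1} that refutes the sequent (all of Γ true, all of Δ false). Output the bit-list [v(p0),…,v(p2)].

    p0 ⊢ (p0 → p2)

Truth-table refutation:
  v=000: Γ:[p0=F] Δ:[(p0 → p2)=T] refutes=False
  v=001: Γ:[p0=F] Δ:[(p0 → p2)=T] refutes=False
  v=010: Γ:[p0=F] Δ:[(p0 → p2)=T] refutes=False
  v=011: Γ:[p0=F] Δ:[(p0 → p2)=T] refutes=False
  v=100: Γ:[p0=T] Δ:[(p0 → p2)=F] refutes=True  ← countermodel

Result: [1, 0, 0]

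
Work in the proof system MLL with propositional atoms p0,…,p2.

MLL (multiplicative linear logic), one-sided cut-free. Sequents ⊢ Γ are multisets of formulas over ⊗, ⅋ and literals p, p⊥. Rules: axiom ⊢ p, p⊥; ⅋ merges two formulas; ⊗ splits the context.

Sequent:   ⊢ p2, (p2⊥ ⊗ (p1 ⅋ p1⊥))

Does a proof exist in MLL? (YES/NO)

Derivation trace:
[⊗]  ⊢ p2, (p2⊥ ⊗ (p1 ⅋ p1⊥))
  [Ax]  ⊢ p2, p2⊥
  [⅋]  ⊢ (p1 ⅋ p1⊥)
    [Ax]  ⊢ p1, p1⊥

Result: YES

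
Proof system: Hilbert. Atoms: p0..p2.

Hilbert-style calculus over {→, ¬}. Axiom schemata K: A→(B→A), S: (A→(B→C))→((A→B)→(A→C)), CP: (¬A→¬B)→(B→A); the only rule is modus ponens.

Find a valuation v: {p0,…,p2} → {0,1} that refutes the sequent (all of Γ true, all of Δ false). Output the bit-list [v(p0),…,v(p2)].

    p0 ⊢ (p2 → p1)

Truth-table refutation:
  v=000: Γ:[p0=F] Δ:[(p2 → p1)=T] refutes=False
  v=001: Γ:[p0=F] Δ:[(p2 → p1)=F] refutes=False
  v=010: Γ:[p0=F] Δ:[(p2 → p1)=T] refutes=False
  v=011: Γ:[p0=F] Δ:[(p2 → p1)=T] refutes=False
  v=100: Γ:[p0=T] Δ:[(p2 → p1)=T] refutes=False
  v=101: Γ:[p0=T] Δ:[(p2 → p1)=F] refutes=True  ← countermodel

Result: [1, 0, 1]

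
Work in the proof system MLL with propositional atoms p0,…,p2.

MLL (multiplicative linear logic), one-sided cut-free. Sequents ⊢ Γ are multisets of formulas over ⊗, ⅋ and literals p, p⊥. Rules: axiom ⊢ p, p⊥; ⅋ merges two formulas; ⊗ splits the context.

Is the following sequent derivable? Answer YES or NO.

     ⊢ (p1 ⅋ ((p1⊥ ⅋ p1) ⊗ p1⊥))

Proof tree:
[⅋]  ⊢ (p1 ⅋ ((p1⊥ ⅋ p1) ⊗ p1⊥))
  [⊗]  ⊢ p1, ((p1⊥ ⅋ p1) ⊗ p1⊥)
    [⅋]  ⊢ (p1⊥ ⅋ p1)
      [Ax]  ⊢ p1, p1⊥
    [Ax]  ⊢ p1, p1⊥

Result: YES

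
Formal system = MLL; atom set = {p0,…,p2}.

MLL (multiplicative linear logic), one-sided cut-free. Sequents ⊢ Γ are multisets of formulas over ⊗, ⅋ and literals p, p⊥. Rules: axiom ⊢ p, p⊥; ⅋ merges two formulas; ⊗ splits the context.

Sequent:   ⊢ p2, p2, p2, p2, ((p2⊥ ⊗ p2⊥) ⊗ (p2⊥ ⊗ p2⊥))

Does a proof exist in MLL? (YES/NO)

Proof tree:
[⊗]  ⊢ p2, p2, p2, p2, ((p2⊥ ⊗ p2⊥) ⊗ (p2⊥ ⊗ p2⊥))
  [⊗]  ⊢ p2, p2, (p2⊥ ⊗ p2⊥)
    [Ax]  ⊢ p2, p2⊥
    [Ax]  ⊢ p2, p2⊥
  [⊗]  ⊢ p2, p2, (p2⊥ ⊗ p2⊥)
    [Ax]  ⊢ p2, p2⊥
    [Ax]  ⊢ p2, p2⊥

Result: YES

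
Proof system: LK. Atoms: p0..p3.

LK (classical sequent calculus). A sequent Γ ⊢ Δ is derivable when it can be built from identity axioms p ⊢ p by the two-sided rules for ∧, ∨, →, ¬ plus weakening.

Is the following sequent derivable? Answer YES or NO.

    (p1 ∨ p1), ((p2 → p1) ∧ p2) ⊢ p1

Derivation (root first):
[∧L] (p1 ∨ p1), ((p2 → p1) ∧ p2) ⊢ p1
  [∨L] p2, (p2 → p1), (p1 ∨ p1) ⊢ p1
    [WL] p2, (p2 → p1), p1 ⊢ p1
      [→L] p2, (p2 → p1) ⊢ p1
        [Ax] p2 ⊢ p2
        [Ax] p1 ⊢ p1
    [Ax] p1 ⊢ p1

Result: YES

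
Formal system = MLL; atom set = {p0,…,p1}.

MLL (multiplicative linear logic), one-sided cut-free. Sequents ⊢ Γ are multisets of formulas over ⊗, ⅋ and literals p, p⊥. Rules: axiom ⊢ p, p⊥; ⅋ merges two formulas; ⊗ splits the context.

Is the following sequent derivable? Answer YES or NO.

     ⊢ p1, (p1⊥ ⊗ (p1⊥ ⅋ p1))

Proof tree:
[⊗]  ⊢ p1, (p1⊥ ⊗ (p1⊥ ⅋ p1))
  [Ax]  ⊢ p1, p1⊥
  [⅋]  ⊢ (p1⊥ ⅋ p1)
    [Ax]  ⊢ p1, p1⊥

Result: YES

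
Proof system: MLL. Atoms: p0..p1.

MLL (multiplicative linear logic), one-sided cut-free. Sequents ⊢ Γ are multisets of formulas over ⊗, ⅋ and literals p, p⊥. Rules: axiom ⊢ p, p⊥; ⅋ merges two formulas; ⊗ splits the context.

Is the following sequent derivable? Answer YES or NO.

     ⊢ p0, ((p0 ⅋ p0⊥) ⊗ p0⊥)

Proof tree:
[⊗]  ⊢ p0, ((p0 ⅋ p0⊥) ⊗ p0⊥)
  [⅋]  ⊢ (p0 ⅋ p0⊥)
    [Ax]  ⊢ p0, p0⊥
  [Ax]  ⊢ p0, p0⊥

Result: YES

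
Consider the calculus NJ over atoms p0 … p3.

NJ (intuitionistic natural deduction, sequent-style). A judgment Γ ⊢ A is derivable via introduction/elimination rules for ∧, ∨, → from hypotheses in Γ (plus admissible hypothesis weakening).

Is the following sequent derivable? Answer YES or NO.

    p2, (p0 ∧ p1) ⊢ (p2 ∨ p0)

Derivation trace:
[∨I₁] p2, (p0 ∧ p1) ⊢ (p2 ∨ p0)
  [Wk] p2, (p0 ∧ p1) ⊢ p2
    [Ax] p2 ⊢ p2

Result: YES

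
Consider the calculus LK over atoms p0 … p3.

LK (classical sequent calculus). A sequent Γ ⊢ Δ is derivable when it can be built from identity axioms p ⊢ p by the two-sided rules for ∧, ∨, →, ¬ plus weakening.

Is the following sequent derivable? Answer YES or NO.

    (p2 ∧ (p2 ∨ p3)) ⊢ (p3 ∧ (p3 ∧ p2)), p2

Derivation trace:
[∧L] (p2 ∧ (p2 ∨ p3)) ⊢ (p3 ∧ (p3 ∧ p2)), p2
  [∨L] p2, (p2 ∨ p3) ⊢ (p3 ∧ (p3 ∧ p2)), p2
    [Ax] p2 ⊢ p2
    [∧R] p2, p3 ⊢ (p3 ∧ (p3 ∧ p2))
      [Ax] p3 ⊢ p3
      [∧R] p2, p3 ⊢ (p3 ∧ p2)
        [Ax] p3 ⊢ p3
        [Ax] p2 ⊢ p2

Result: YES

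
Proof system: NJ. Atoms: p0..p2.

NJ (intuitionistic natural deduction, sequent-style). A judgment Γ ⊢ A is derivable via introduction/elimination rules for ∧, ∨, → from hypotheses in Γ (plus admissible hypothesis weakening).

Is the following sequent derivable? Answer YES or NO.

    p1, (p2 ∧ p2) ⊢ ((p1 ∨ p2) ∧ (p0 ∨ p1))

Derivation (root first):
[∧I] p1, (p2 ∧ p2) ⊢ ((p1 ∨ p2) ∧ (p0 ∨ p1))
  [∨I₁] p1, (p2 ∧ p2) ⊢ (p1 ∨ p2)
    [Wk] p1, (p2 ∧ p2) ⊢ p1
      [Ax] p1 ⊢ p1
  [∨I₂] p1, (p2 ∧ p2) ⊢ (p0 ∨ p1)
    [Wk] p1, (p2 ∧ p2) ⊢ p1
      [Ax] p1 ⊢ p1

Result: YES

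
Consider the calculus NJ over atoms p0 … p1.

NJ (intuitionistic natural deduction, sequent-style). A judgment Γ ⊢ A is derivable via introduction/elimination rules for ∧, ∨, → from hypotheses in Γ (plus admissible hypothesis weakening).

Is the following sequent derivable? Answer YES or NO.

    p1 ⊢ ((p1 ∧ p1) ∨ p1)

Derivation (root first):
[∨I₁] p1 ⊢ ((p1 ∧ p1) ∨ p1)
  [∧I] p1 ⊢ (p1 ∧ p1)
    [Ax] p1 ⊢ p1
    [Ax] p1 ⊢ p1

Result: YES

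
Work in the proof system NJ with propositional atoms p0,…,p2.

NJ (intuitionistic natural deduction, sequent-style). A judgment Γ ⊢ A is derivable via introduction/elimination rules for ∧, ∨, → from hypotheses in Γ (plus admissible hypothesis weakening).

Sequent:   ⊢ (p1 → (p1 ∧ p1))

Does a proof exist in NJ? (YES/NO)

Derivation (root first):
[→I]  ⊢ (p1 → (p1 ∧ p1))
  [∧I] p1 ⊢ (p1 ∧ p1)
    [Ax] p1 ⊢ p1
    [Ax] p1 ⊢ p1

Result: YES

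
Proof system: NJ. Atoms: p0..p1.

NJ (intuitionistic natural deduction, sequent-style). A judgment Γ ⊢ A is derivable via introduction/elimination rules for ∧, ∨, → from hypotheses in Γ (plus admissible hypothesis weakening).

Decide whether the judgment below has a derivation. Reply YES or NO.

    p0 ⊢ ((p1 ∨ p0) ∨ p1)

Derivation trace:
[∨I₁] p0 ⊢ ((p1 ∨ p0) ∨ p1)
  [∨I₂] p0 ⊢ (p1 ∨ p0)
    [Ax] p0 ⊢ p0

Result: YES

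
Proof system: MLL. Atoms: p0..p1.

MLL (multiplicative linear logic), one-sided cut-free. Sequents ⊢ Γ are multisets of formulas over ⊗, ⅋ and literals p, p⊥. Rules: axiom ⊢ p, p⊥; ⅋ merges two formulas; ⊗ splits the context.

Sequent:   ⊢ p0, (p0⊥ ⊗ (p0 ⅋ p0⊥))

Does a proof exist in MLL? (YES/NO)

Proof tree:
[⊗]  ⊢ p0, (p0⊥ ⊗ (p0 ⅋ p0⊥))
  [Ax]  ⊢ p0, p0⊥
  [⅋]  ⊢ (p0 ⅋ p0⊥)
    [Ax]  ⊢ p0, p0⊥

Result: YES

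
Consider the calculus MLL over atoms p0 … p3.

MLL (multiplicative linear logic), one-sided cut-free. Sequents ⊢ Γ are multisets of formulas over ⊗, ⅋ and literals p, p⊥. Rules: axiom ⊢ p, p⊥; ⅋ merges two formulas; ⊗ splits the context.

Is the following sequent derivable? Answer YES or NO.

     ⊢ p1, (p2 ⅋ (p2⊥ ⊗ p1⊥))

Derivation trace:
[⅋]  ⊢ p1, (p2 ⅋ (p2⊥ ⊗ p1⊥))
  [⊗]  ⊢ p2, p1, (p2⊥ ⊗ p1⊥)
    [Ax]  ⊢ p2, p2⊥
    [Ax]  ⊢ p1, p1⊥

Result: YES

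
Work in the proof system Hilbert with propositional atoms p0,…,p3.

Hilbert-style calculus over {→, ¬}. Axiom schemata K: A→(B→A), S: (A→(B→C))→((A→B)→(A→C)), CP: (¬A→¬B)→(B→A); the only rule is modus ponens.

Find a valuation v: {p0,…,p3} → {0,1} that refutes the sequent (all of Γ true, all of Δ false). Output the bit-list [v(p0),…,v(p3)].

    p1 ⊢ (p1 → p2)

Search for a countermodel by truth-table:
  v=0000: Γ:[p1=F] Δ:[(p1 → p2)=T] refutes=False
  v=0001: Γ:[p1=F] Δ:[(p1 → p2)=T] refutes=False
  v=0010: Γ:[p1=F] Δ:[(p1 → p2)=T] refutes=False
  v=0011: Γ:[p1=F] Δ:[(p1 → p2)=T] refutes=False
  v=0100: Γ:[p1=T] Δ:[(p1 → p2)=F] refutes=True  ← countermodel

Result: [0, 1, 0, 0]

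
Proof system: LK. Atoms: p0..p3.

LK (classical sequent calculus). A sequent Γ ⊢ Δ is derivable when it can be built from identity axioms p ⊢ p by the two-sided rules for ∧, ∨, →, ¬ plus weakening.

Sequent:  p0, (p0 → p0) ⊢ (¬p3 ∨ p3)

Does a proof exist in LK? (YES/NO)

Proof tree:
[∨R] p0, (p0 → p0) ⊢ (¬p3 ∨ p3)
  [¬R] p0, (p0 → p0) ⊢ p3, ¬p3
    [→L] p3, p0, (p0 → p0) ⊢ p3
      [Ax] p0 ⊢ p0
      [WL] p3, p0 ⊢ p3
        [Ax] p3 ⊢ p3

Result: YES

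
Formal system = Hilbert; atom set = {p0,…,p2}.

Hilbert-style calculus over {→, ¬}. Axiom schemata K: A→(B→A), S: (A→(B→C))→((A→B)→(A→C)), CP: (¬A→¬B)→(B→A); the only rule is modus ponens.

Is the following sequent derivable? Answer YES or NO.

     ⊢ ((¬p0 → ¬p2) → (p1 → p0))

Truth-table refutation:
  v=000: Γ:[] Δ:[((¬p0 → ¬p2) → (p1 → p0))=T] refutes=False
  v=001: Γ:[] Δ:[((¬p0 → ¬p2) → (p1 → p0))=T] refutes=False
  v=010: Γ:[] Δ:[((¬p0 → ¬p2) → (p1 → p0))=F] refutes=True  ← countermodel

Result: NO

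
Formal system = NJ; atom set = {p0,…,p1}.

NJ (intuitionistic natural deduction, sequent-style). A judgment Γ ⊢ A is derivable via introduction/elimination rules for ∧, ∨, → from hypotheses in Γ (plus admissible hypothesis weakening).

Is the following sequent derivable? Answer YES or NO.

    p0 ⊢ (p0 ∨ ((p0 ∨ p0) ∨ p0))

Derivation trace:
[∨I₂] p0 ⊢ (p0 ∨ ((p0 ∨ p0) ∨ p0))
  [∨I₁] p0 ⊢ ((p0 ∨ p0) ∨ p0)
    [∨I₁] p0 ⊢ (p0 ∨ p0)
      [Ax] p0 ⊢ p0

Result: YES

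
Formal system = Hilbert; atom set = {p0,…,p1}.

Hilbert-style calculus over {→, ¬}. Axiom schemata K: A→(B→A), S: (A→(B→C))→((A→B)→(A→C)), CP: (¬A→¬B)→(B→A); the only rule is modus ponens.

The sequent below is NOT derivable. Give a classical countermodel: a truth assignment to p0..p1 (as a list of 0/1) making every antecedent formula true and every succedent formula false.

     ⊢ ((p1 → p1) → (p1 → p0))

Enumerate valuations to refute Γ ⊢ Δ:
  v=00: Γ:[] Δ:[((p1 → p1) → (p1 → p0))=T] refutes=False
  v=01: Γ:[] Δ:[((p1 → p1) → (p1 → p0))=F] refutes=True  ← countermodel

Result: [0, 1]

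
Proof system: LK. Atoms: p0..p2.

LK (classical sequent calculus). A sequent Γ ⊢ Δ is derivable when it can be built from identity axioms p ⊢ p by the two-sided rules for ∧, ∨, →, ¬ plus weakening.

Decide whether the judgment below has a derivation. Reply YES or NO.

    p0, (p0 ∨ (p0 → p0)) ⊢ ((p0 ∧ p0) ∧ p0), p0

Proof tree:
[∨L] p0, (p0 ∨ (p0 → p0)) ⊢ ((p0 ∧ p0) ∧ p0), p0
  [Ax] p0 ⊢ p0
  [→L] p0, (p0 → p0) ⊢ ((p0 ∧ p0) ∧ p0)
    [Ax] p0 ⊢ p0
    [∧R] p0 ⊢ ((p0 ∧ p0) ∧ p0)
      [∧R] p0 ⊢ (p0 ∧ p0)
        [Ax] p0 ⊢ p0
        [Ax] p0 ⊢ p0
      [Ax] p0 ⊢ p0

Result: YES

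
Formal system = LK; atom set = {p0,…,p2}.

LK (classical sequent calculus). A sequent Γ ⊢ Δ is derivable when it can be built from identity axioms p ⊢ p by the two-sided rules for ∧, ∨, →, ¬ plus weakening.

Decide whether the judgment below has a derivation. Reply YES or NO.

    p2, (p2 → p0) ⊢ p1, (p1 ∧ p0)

Truth-table refutation:
  v=000: Γ:[p2=F, (p2 → p0)=T] Δ:[p1=F, (p1 ∧ p0)=F] refutes=False
  v=001: Γ:[p2=T, (p2 → p0)=F] Δ:[p1=F, (p1 ∧ p0)=F] refutes=False
  v=010: Γ:[p2=F, (p2 → p0)=T] Δ:[p1=T, (p1 ∧ p0)=F] refutes=False
  v=011: Γ:[p2=T, (p2 → p0)=F] Δ:[p1=T, (p1 ∧ p0)=F] refutes=False
  v=100: Γ:[p2=F, (p2 → p0)=T] Δ:[p1=F, (p1 ∧ p0)=F] refutes=False
  v=101: Γ:[p2=T, (p2 → p0)=T] Δ:[p1=F, (p1 ∧ p0)=F] refutes=True  ← countermodel

Result: NO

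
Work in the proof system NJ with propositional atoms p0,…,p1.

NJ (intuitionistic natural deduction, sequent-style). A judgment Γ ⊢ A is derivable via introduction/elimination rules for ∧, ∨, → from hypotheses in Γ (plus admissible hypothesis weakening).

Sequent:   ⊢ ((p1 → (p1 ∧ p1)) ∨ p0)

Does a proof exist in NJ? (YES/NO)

Derivation trace:
[∨I₁]  ⊢ ((p1 → (p1 ∧ p1)) ∨ p0)
  [→I]  ⊢ (p1 → (p1 ∧ p1))
    [∧I] p1 ⊢ (p1 ∧ p1)
      [Ax] p1 ⊢ p1
      [Ax] p1 ⊢ p1

Result: YES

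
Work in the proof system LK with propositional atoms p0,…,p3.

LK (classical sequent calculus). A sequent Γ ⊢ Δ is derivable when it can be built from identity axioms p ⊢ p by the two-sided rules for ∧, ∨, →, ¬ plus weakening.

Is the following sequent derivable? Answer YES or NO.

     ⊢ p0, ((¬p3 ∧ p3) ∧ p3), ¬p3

Truth-table refutation:
  v=0000: Γ:[] Δ:[p0=F, ((¬p3 ∧ p3) ∧ p3)=F, ¬p3=T] refutes=False
  v=0001: Γ:[] Δ:[p0=F, ((¬p3 ∧ p3) ∧ p3)=F, ¬p3=F] refutes=True  ← countermodel

Result: NO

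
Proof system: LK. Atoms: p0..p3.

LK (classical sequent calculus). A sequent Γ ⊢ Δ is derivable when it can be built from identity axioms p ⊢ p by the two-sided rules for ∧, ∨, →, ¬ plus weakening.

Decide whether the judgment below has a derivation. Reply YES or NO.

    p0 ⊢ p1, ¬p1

Derivation trace:
[¬R] p0 ⊢ p1, ¬p1
  [WL] p1, p0 ⊢ p1
    [Ax] p1 ⊢ p1

Result: YES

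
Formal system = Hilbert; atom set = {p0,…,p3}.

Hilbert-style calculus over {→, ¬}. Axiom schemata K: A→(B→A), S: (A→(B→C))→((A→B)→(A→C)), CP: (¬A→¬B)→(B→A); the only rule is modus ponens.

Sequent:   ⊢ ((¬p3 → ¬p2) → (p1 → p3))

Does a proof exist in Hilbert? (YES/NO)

Search for a countermodel by truth-table:
  v=0000: Γ:[] Δ:[((¬p3 → ¬p2) → (p1 → p3))=T] refutes=False
  v=0001: Γ:[] Δ:[((¬p3 → ¬p2) → (p1 → p3))=T] refutes=False
  v=0010: Γ:[] Δ:[((¬p3 → ¬p2) → (p1 → p3))=T] refutes=False
  v=0011: Γ:[] Δ:[((¬p3 → ¬p2) → (p1 → p3))=T] refutes=False
  v=0100: Γ:[] Δ:[((¬p3 → ¬p2) → (p1 → p3))=F] refutes=True  ← countermodel

Result: NO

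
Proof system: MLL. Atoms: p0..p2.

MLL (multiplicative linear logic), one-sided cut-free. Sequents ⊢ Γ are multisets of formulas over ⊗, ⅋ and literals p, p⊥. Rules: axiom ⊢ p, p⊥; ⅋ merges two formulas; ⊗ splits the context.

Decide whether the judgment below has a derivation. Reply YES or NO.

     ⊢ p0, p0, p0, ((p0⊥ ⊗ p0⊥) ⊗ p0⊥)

Derivation trace:
[⊗]  ⊢ p0, p0, p0, ((p0⊥ ⊗ p0⊥) ⊗ p0⊥)
  [⊗]  ⊢ p0, p0, (p0⊥ ⊗ p0⊥)
    [Ax]  ⊢ p0, p0⊥
    [Ax]  ⊢ p0, p0⊥
  [Ax]  ⊢ p0, p0⊥

Result: YES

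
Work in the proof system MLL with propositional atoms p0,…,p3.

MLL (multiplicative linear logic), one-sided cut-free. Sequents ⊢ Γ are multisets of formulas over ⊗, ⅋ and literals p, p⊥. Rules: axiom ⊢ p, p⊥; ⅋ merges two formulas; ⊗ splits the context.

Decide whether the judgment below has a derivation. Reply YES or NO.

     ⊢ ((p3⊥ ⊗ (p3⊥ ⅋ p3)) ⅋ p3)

Proof tree:
[⅋]  ⊢ ((p3⊥ ⊗ (p3⊥ ⅋ p3)) ⅋ p3)
  [⊗]  ⊢ p3, (p3⊥ ⊗ (p3⊥ ⅋ p3))
    [Ax]  ⊢ p3, p3⊥
    [⅋]  ⊢ (p3⊥ ⅋ p3)
      [Ax]  ⊢ p3, p3⊥

Result: YES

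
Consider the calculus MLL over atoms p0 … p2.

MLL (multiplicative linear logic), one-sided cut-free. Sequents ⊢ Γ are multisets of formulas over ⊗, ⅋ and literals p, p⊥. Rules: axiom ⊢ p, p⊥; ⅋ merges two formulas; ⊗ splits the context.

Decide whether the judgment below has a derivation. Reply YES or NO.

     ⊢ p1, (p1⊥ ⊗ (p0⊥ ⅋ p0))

Proof tree:
[⊗]  ⊢ p1, (p1⊥ ⊗ (p0⊥ ⅋ p0))
  [Ax]  ⊢ p1, p1⊥
  [⅋]  ⊢ (p0⊥ ⅋ p0)
    [Ax]  ⊢ p0, p0⊥

Result: YES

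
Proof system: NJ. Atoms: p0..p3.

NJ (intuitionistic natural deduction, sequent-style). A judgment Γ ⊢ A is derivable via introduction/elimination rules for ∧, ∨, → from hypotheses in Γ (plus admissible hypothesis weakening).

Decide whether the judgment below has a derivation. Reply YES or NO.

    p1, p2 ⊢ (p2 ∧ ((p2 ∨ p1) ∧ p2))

Proof tree:
[∧I] p1, p2 ⊢ (p2 ∧ ((p2 ∨ p1) ∧ p2))
  [Ax] p2 ⊢ p2
  [Wk] p1, p2, p2 ⊢ ((p2 ∨ p1) ∧ p2)
    [∧I] p1, p2 ⊢ ((p2 ∨ p1) ∧ p2)
      [∨I₂] p1 ⊢ (p2 ∨ p1)
        [Ax] p1 ⊢ p1
      [Ax] p2 ⊢ p2

Result: YES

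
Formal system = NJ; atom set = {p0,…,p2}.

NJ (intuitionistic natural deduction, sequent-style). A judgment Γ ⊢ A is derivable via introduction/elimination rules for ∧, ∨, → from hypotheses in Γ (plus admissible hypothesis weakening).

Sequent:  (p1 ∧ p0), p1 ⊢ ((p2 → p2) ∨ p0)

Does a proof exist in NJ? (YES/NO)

Proof tree:
[∨I₁] (p1 ∧ p0), p1 ⊢ ((p2 → p2) ∨ p0)
  [Wk] (p1 ∧ p0), p1 ⊢ (p2 → p2)
    [→I] (p1 ∧ p0) ⊢ (p2 → p2)
      [Wk] p2, (p1 ∧ p0) ⊢ p2
        [Ax] p2 ⊢ p2

Result: YES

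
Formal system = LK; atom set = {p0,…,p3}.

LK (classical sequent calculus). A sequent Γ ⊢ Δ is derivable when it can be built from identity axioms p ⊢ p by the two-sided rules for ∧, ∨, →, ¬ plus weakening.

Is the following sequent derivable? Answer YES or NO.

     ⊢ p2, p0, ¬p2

Derivation (root first):
[¬R]  ⊢ p2, p0, ¬p2
  [WR] p2 ⊢ p2, p0
    [Ax] p2 ⊢ p2

Result: YES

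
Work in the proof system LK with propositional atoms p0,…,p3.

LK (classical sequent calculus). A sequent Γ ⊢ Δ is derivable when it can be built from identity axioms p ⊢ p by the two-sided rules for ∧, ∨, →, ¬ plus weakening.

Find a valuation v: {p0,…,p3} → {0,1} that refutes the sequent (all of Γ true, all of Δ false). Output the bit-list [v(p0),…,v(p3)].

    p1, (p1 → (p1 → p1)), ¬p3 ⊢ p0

Truth-table refutation:
  v=0000: Γ:[p1=F, (p1 → (p1 → p1))=T, ¬p3=T] Δ:[p0=F] refutes=False
  v=0001: Γ:[p1=F, (p1 → (p1 → p1))=T, ¬p3=F] Δ:[p0=F] refutes=False
  v=0010: Γ:[p1=F, (p1 → (p1 → p1))=T, ¬p3=T] Δ:[p0=F] refutes=False
  v=0011: Γ:[p1=F, (p1 → (p1 → p1))=T, ¬p3=F] Δ:[p0=F] refutes=False
  v=0100: Γ:[p1=T, (p1 → (p1 → p1))=T, ¬p3=T] Δ:[p0=F] refutes=True  ← countermodel

Result: [0, 1, 0, 0]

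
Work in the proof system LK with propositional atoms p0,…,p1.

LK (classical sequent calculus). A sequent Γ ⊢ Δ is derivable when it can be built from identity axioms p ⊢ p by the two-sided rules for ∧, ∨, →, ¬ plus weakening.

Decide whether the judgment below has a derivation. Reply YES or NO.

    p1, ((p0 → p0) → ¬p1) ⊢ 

Derivation trace:
[→L] p1, ((p0 → p0) → ¬p1) ⊢ 
  [→R]  ⊢ (p0 → p0)
    [Ax] p0 ⊢ p0
  [¬L] p1, ¬p1 ⊢ 
    [Ax] p1 ⊢ p1

Result: YES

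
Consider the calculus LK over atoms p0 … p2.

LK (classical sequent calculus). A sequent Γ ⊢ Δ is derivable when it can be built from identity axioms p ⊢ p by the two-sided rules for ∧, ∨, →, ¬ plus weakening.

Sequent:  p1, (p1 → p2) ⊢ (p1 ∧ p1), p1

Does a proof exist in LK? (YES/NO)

Derivation (root first):
[WR] p1, (p1 → p2) ⊢ (p1 ∧ p1), p1
  [∧R] p1, (p1 → p2) ⊢ (p1 ∧ p1)
    [Ax] p1 ⊢ p1
    [→L] p1, (p1 → p2) ⊢ p1
      [Ax] p1 ⊢ p1
      [WL] p1, p2 ⊢ p1
        [Ax] p1 ⊢ p1

Result: YES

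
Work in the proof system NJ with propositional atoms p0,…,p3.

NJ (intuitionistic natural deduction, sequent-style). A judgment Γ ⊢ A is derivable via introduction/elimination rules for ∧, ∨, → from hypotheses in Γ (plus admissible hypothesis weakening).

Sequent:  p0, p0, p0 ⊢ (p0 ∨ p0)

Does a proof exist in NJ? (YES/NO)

Derivation (root first):
[Wk] p0, p0, p0 ⊢ (p0 ∨ p0)
  [Wk] p0, p0 ⊢ (p0 ∨ p0)
    [∨I₂] p0 ⊢ (p0 ∨ p0)
      [Ax] p0 ⊢ p0

Result: YES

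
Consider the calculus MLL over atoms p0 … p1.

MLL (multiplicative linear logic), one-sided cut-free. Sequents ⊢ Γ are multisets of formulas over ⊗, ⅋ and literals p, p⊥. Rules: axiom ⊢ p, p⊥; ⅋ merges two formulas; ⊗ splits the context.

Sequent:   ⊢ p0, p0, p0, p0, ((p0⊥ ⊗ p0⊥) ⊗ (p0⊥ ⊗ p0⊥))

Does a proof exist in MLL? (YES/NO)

Derivation (root first):
[⊗]  ⊢ p0, p0, p0, p0, ((p0⊥ ⊗ p0⊥) ⊗ (p0⊥ ⊗ p0⊥))
  [⊗]  ⊢ p0, p0, (p0⊥ ⊗ p0⊥)
    [Ax]  ⊢ p0, p0⊥
    [Ax]  ⊢ p0, p0⊥
  [⊗]  ⊢ p0, p0, (p0⊥ ⊗ p0⊥)
    [Ax]  ⊢ p0, p0⊥
    [Ax]  ⊢ p0, p0⊥

Result: YES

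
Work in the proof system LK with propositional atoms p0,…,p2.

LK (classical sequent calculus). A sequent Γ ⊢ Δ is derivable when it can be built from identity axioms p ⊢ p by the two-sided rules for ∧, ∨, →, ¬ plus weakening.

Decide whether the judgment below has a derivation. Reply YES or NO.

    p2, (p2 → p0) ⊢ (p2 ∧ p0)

Derivation (root first):
[∧R] p2, (p2 → p0) ⊢ (p2 ∧ p0)
  [Ax] p2 ⊢ p2
  [→L] p2, (p2 → p0) ⊢ p0
    [Ax] p2 ⊢ p2
    [Ax] p0 ⊢ p0

Result: YES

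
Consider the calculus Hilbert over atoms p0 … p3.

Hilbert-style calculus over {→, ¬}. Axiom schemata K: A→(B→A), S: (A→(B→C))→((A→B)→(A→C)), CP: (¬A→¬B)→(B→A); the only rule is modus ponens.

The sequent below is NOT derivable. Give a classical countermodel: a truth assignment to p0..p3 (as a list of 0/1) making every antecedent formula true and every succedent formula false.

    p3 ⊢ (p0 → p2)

Truth-table refutation:
  v=0000: Γ:[p3=F] Δ:[(p0 → p2)=T] refutes=False
  v=0001: Γ:[p3=T] Δ:[(p0 → p2)=T] refutes=False
  v=0010: Γ:[p3=F] Δ:[(p0 → p2)=T] refutes=False
  v=0011: Γ:[p3=T] Δ:[(p0 → p2)=T] refutes=False
  v=0100: Γ:[p3=F] Δ:[(p0 → p2)=T] refutes=False
  v=0101: Γ:[p3=T] Δ:[(p0 → p2)=T] refutes=False
  v=0110: Γ:[p3=F] Δ:[(p0 → p2)=T] refutes=False
  v=0111: Γ:[p3=T] Δ:[(p0 → p2)=T] refutes=False
  v=1000: Γ:[p3=F] Δ:[(p0 → p2)=F] refutes=False
  v=1001: Γ:[p3=T] Δ:[(p0 → p2)=F] refutes=True  ← countermodel

Result: [1, 0, 0, 1]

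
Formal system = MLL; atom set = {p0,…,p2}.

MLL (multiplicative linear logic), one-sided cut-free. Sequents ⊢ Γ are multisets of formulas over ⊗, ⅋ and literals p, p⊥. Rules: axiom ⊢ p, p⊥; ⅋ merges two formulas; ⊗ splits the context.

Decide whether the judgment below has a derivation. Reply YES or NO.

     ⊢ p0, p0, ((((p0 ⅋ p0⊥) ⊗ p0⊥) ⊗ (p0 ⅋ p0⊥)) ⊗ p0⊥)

Derivation trace:
[⊗]  ⊢ p0, p0, ((((p0 ⅋ p0⊥) ⊗ p0⊥) ⊗ (p0 ⅋ p0⊥)) ⊗ p0⊥)
  [⊗]  ⊢ p0, (((p0 ⅋ p0⊥) ⊗ p0⊥) ⊗ (p0 ⅋ p0⊥))
    [⊗]  ⊢ p0, ((p0 ⅋ p0⊥) ⊗ p0⊥)
      [⅋]  ⊢ (p0 ⅋ p0⊥)
        [Ax]  ⊢ p0, p0⊥
      [Ax]  ⊢ p0, p0⊥
    [⅋]  ⊢ (p0 ⅋ p0⊥)
      [Ax]  ⊢ p0, p0⊥
  [Ax]  ⊢ p0, p0⊥

Result: YES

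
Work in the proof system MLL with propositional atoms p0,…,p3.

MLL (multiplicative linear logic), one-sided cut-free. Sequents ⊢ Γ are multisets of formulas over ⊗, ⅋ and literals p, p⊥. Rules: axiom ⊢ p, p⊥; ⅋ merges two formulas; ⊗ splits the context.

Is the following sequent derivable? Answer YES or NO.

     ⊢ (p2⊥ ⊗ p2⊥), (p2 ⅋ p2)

Proof tree:
[⅋]  ⊢ (p2⊥ ⊗ p2⊥), (p2 ⅋ p2)
  [⊗]  ⊢ p2, p2, (p2⊥ ⊗ p2⊥)
    [Ax]  ⊢ p2, p2⊥
    [Ax]  ⊢ p2, p2⊥

Result: YES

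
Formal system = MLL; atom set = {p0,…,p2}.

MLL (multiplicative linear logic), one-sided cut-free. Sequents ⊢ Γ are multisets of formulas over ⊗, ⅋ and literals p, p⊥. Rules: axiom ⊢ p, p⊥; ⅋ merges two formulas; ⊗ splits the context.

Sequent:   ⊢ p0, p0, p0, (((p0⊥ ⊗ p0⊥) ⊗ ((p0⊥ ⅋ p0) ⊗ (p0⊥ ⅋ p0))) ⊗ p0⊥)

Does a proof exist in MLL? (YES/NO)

Proof tree:
[⊗]  ⊢ p0, p0, p0, (((p0⊥ ⊗ p0⊥) ⊗ ((p0⊥ ⅋ p0) ⊗ (p0⊥ ⅋ p0))) ⊗ p0⊥)
  [⊗]  ⊢ p0, p0, ((p0⊥ ⊗ p0⊥) ⊗ ((p0⊥ ⅋ p0) ⊗ (p0⊥ ⅋ p0)))
    [⊗]  ⊢ p0, p0, (p0⊥ ⊗ p0⊥)
      [Ax]  ⊢ p0, p0⊥
      [Ax]  ⊢ p0, p0⊥
    [⊗]  ⊢ ((p0⊥ ⅋ p0) ⊗ (p0⊥ ⅋ p0))
      [⅋]  ⊢ (p0⊥ ⅋ p0)
        [Ax]  ⊢ p0, p0⊥
      [⅋]  ⊢ (p0⊥ ⅋ p0)
        [Ax]  ⊢ p0, p0⊥
  [Ax]  ⊢ p0, p0⊥

Result: YES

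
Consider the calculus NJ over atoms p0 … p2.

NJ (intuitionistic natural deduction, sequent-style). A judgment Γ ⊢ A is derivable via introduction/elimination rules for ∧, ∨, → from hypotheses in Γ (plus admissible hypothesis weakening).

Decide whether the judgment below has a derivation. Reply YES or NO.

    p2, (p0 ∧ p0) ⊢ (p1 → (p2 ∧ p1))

Derivation (root first):
[→I] p2, (p0 ∧ p0) ⊢ (p1 → (p2 ∧ p1))
  [Wk] p1, p2, (p0 ∧ p0) ⊢ (p2 ∧ p1)
    [∧I] p1, p2 ⊢ (p2 ∧ p1)
      [Ax] p2 ⊢ p2
      [Ax] p1 ⊢ p1

Result: YES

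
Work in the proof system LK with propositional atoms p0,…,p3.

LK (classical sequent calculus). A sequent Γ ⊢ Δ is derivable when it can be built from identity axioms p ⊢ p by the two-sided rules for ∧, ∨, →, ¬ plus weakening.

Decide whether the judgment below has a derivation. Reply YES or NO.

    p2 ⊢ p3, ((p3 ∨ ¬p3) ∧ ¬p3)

Derivation trace:
[∧R] p2 ⊢ p3, ((p3 ∨ ¬p3) ∧ ¬p3)
  [∨R] p2 ⊢ (p3 ∨ ¬p3)
    [¬R] p2 ⊢ p3, ¬p3
      [WL] p3, p2 ⊢ p3
        [Ax] p3 ⊢ p3
  [¬R]  ⊢ p3, ¬p3
    [Ax] p3 ⊢ p3

Result: YES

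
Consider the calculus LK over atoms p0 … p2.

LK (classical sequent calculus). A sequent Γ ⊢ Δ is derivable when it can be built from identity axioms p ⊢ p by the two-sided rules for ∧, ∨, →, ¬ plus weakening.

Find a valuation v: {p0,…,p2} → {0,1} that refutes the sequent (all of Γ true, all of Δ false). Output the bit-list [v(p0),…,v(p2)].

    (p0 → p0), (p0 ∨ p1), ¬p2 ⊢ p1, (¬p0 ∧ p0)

Enumerate valuations to refute Γ ⊢ Δ:
  v=000: Γ:[(p0 → p0)=T, (p0 ∨ p1)=F, ¬p2=T] Δ:[p1=F, (¬p0 ∧ p0)=F] refutes=False
  v=001: Γ:[(p0 → p0)=T, (p0 ∨ p1)=F, ¬p2=F] Δ:[p1=F, (¬p0 ∧ p0)=F] refutes=False
  v=010: Γ:[(p0 → p0)=T, (p0 ∨ p1)=T, ¬p2=T] Δ:[p1=T, (¬p0 ∧ p0)=F] refutes=False
  v=011: Γ:[(p0 → p0)=T, (p0 ∨ p1)=T, ¬p2=F] Δ:[p1=T, (¬p0 ∧ p0)=F] refutes=False
  v=100: Γ:[(p0 → p0)=T, (p0 ∨ p1)=T, ¬p2=T] Δ:[p1=F, (¬p0 ∧ p0)=F] refutes=True  ← countermodel

Result: [1, 0, 0]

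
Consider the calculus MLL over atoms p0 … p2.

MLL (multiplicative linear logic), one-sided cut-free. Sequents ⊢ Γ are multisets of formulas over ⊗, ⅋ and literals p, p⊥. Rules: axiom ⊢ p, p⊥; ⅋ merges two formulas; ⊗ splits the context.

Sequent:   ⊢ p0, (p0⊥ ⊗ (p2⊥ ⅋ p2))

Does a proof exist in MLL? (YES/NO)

Proof tree:
[⊗]  ⊢ p0, (p0⊥ ⊗ (p2⊥ ⅋ p2))
  [Ax]  ⊢ p0, p0⊥
  [⅋]  ⊢ (p2⊥ ⅋ p2)
    [Ax]  ⊢ p2, p2⊥

Result: YES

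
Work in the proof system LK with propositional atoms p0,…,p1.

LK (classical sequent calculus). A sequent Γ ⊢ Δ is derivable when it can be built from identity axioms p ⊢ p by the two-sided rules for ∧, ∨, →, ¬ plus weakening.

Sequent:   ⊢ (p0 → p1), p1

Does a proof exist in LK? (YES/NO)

Search for a countermodel by truth-table:
  v=00: Γ:[] Δ:[(p0 → p1)=T, p1=F] refutes=False
  v=01: Γ:[] Δ:[(p0 → p1)=T, p1=T] refutes=False
  v=10: Γ:[] Δ:[(p0 → p1)=F, p1=F] refutes=True  ← countermodel

Result: NO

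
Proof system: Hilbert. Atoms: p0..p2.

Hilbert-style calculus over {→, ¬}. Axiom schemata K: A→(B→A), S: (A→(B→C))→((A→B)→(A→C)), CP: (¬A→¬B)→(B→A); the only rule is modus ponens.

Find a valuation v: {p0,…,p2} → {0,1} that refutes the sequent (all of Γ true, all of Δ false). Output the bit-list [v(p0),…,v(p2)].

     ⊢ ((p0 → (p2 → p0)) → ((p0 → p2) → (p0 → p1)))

Truth-table refutation:
  v=000: Γ:[] Δ:[((p0 → (p2 → p0)) → ((p0 → p2) → (p0 → p1)))=T] refutes=False
  v=001: Γ:[] Δ:[((p0 → (p2 → p0)) → ((p0 → p2) → (p0 → p1)))=T] refutes=False
  v=010: Γ:[] Δ:[((p0 → (p2 → p0)) → ((p0 → p2) → (p0 → p1)))=T] refutes=False
  v=011: Γ:[] Δ:[((p0 → (p2 → p0)) → ((p0 → p2) → (p0 → p1)))=T] refutes=False
  v=100: Γ:[] Δ:[((p0 → (p2 → p0)) → ((p0 → p2) → (p0 → p1)))=T] refutes=False
  v=101: Γ:[] Δ:[((p0 → (p2 → p0)) → ((p0 → p2) → (p0 → p1)))=F] refutes=True  ← countermodel

Result: [1, 0, 1]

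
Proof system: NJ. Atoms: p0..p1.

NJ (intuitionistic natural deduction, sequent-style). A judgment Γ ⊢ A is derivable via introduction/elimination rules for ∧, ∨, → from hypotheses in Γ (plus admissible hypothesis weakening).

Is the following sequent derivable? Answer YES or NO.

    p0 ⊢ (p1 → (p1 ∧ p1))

Proof tree:
[Wk] p0 ⊢ (p1 → (p1 ∧ p1))
  [→I]  ⊢ (p1 → (p1 ∧ p1))
    [∧I] p1 ⊢ (p1 ∧ p1)
      [Ax] p1 ⊢ p1
      [Ax] p1 ⊢ p1

Result: YES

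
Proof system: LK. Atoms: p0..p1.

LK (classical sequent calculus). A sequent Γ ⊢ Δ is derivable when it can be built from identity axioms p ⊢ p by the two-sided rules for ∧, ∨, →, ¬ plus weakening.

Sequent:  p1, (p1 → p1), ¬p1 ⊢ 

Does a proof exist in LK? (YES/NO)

Derivation (root first):
[¬L] p1, (p1 → p1), ¬p1 ⊢ 
  [→L] p1, (p1 → p1) ⊢ p1
    [Ax] p1 ⊢ p1
    [Ax] p1 ⊢ p1

Result: YES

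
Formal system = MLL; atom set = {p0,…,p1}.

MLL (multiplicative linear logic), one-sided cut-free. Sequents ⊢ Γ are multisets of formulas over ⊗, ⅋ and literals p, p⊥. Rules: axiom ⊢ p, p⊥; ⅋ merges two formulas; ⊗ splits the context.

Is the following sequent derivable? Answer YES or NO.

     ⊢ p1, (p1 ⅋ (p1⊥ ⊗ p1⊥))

Proof tree:
[⅋]  ⊢ p1, (p1 ⅋ (p1⊥ ⊗ p1⊥))
  [⊗]  ⊢ p1, p1, (p1⊥ ⊗ p1⊥)
    [Ax]  ⊢ p1, p1⊥
    [Ax]  ⊢ p1, p1⊥

Result: YES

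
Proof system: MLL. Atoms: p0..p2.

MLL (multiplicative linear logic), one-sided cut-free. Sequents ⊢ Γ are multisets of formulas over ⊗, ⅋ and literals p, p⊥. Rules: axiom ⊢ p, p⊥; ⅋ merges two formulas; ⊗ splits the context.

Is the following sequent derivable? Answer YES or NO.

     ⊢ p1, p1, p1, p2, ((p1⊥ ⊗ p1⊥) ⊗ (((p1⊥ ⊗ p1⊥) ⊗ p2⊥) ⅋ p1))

Proof tree:
[⊗]  ⊢ p1, p1, p1, p2, ((p1⊥ ⊗ p1⊥) ⊗ (((p1⊥ ⊗ p1⊥) ⊗ p2⊥) ⅋ p1))
  [⊗]  ⊢ p1, p1, (p1⊥ ⊗ p1⊥)
    [Ax]  ⊢ p1, p1⊥
    [Ax]  ⊢ p1, p1⊥
  [⅋]  ⊢ p1, p2, (((p1⊥ ⊗ p1⊥) ⊗ p2⊥) ⅋ p1)
    [⊗]  ⊢ p1, p1, p2, ((p1⊥ ⊗ p1⊥) ⊗ p2⊥)
      [⊗]  ⊢ p1, p1, (p1⊥ ⊗ p1⊥)
        [Ax]  ⊢ p1, p1⊥
        [Ax]  ⊢ p1, p1⊥
      [Ax]  ⊢ p2, p2⊥

Result: YES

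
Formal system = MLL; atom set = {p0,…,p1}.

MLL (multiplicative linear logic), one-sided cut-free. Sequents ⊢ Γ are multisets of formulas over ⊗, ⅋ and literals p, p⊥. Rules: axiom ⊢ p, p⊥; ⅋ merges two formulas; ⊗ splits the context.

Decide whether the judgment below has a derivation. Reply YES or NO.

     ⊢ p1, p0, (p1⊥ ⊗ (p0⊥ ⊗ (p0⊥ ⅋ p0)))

Proof tree:
[⊗]  ⊢ p1, p0, (p1⊥ ⊗ (p0⊥ ⊗ (p0⊥ ⅋ p0)))
  [Ax]  ⊢ p1, p1⊥
  [⊗]  ⊢ p0, (p0⊥ ⊗ (p0⊥ ⅋ p0))
    [Ax]  ⊢ p0, p0⊥
    [⅋]  ⊢ (p0⊥ ⅋ p0)
      [Ax]  ⊢ p0, p0⊥

Result: YES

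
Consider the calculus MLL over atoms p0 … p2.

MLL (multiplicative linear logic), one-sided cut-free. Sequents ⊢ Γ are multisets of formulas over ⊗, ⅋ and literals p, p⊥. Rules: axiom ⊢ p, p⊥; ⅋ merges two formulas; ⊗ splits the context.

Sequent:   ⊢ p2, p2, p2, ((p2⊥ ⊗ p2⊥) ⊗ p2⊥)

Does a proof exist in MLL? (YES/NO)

Proof tree:
[⊗]  ⊢ p2, p2, p2, ((p2⊥ ⊗ p2⊥) ⊗ p2⊥)
  [⊗]  ⊢ p2, p2, (p2⊥ ⊗ p2⊥)
    [Ax]  ⊢ p2, p2⊥
    [Ax]  ⊢ p2, p2⊥
  [Ax]  ⊢ p2, p2⊥

Result: YES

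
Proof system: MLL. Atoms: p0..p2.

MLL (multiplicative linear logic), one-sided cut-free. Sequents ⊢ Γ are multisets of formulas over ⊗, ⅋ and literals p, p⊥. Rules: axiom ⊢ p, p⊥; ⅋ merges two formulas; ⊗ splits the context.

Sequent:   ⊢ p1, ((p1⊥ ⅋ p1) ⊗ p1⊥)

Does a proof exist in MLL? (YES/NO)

Derivation trace:
[⊗]  ⊢ p1, ((p1⊥ ⅋ p1) ⊗ p1⊥)
  [⅋]  ⊢ (p1⊥ ⅋ p1)
    [Ax]  ⊢ p1, p1⊥
  [Ax]  ⊢ p1, p1⊥

Result: YES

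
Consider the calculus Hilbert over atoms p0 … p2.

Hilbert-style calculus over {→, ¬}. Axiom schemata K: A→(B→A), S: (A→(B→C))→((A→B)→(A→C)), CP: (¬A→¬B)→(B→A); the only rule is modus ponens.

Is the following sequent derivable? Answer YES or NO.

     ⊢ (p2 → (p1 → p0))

Truth-table refutation:
  v=000: Γ:[] Δ:[(p2 → (p1 → p0))=T] refutes=False
  v=001: Γ:[] Δ:[(p2 → (p1 → p0))=T] refutes=False
  v=010: Γ:[] Δ:[(p2 → (p1 → p0))=T] refutes=False
  v=011: Γ:[] Δ:[(p2 → (p1 → p0))=F] refutes=True  ← countermodel

Result: NO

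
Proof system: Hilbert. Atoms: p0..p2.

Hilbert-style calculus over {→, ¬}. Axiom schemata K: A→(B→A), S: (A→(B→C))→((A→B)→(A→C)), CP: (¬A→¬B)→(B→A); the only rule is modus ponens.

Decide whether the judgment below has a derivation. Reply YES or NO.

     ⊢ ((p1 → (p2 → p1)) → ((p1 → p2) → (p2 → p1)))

Truth-table refutation:
  v=000: Γ:[] Δ:[((p1 → (p2 → p1)) → ((p1 → p2) → (p2 → p1)))=T] refutes=False
  v=001: Γ:[] Δ:[((p1 → (p2 → p1)) → ((p1 → p2) → (p2 → p1)))=F] refutes=True  ← countermodel

Result: NO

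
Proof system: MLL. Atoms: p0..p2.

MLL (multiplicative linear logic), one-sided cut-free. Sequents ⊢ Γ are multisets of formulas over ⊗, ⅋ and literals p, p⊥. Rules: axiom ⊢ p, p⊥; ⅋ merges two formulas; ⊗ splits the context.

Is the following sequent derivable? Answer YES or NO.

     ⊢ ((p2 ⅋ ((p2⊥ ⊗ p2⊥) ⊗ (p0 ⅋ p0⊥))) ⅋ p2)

Derivation (root first):
[⅋]  ⊢ ((p2 ⅋ ((p2⊥ ⊗ p2⊥) ⊗ (p0 ⅋ p0⊥))) ⅋ p2)
  [⅋]  ⊢ p2, (p2 ⅋ ((p2⊥ ⊗ p2⊥) ⊗ (p0 ⅋ p0⊥)))
    [⊗]  ⊢ p2, p2, ((p2⊥ ⊗ p2⊥) ⊗ (p0 ⅋ p0⊥))
      [⊗]  ⊢ p2, p2, (p2⊥ ⊗ p2⊥)
        [Ax]  ⊢ p2, p2⊥
        [Ax]  ⊢ p2, p2⊥
      [⅋]  ⊢ (p0 ⅋ p0⊥)
        [Ax]  ⊢ p0, p0⊥

Result: YES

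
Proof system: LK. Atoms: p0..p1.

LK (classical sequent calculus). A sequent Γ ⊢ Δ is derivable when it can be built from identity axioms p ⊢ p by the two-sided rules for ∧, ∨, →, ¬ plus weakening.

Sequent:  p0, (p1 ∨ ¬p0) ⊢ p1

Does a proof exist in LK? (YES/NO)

Derivation trace:
[∨L] p0, (p1 ∨ ¬p0) ⊢ p1
  [Ax] p1 ⊢ p1
  [¬L] p0, ¬p0 ⊢ 
    [Ax] p0 ⊢ p0

Result: YES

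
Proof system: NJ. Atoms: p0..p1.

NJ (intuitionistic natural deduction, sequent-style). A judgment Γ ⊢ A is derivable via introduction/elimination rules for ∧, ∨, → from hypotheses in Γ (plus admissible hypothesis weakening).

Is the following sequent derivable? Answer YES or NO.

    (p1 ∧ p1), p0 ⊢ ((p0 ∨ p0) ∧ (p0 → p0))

Derivation (root first):
[∧I] (p1 ∧ p1), p0 ⊢ ((p0 ∨ p0) ∧ (p0 → p0))
  [∨I₂] p0, (p1 ∧ p1) ⊢ (p0 ∨ p0)
    [Wk] p0, (p1 ∧ p1) ⊢ p0
      [Ax] p0 ⊢ p0
  [→I]  ⊢ (p0 → p0)
    [Ax] p0 ⊢ p0

Result: YES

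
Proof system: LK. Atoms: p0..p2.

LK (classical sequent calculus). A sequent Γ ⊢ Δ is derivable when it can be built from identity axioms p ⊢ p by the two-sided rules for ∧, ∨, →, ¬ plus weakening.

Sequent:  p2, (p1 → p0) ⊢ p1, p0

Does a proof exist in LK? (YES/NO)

Truth-table refutation:
  v=000: Γ:[p2=F, (p1 → p0)=T] Δ:[p1=F, p0=F] refutes=False
  v=001: Γ:[p2=T, (p1 → p0)=T] Δ:[p1=F, p0=F] refutes=True  ← countermodel

Result: NO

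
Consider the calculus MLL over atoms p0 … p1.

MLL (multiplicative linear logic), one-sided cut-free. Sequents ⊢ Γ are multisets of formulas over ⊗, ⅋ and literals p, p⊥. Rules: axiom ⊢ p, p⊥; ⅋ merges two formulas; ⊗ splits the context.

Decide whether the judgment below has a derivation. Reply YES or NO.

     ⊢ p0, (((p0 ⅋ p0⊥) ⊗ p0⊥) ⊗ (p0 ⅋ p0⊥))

Proof tree:
[⊗]  ⊢ p0, (((p0 ⅋ p0⊥) ⊗ p0⊥) ⊗ (p0 ⅋ p0⊥))
  [⊗]  ⊢ p0, ((p0 ⅋ p0⊥) ⊗ p0⊥)
    [⅋]  ⊢ (p0 ⅋ p0⊥)
      [Ax]  ⊢ p0, p0⊥
    [Ax]  ⊢ p0, p0⊥
  [⅋]  ⊢ (p0 ⅋ p0⊥)
    [Ax]  ⊢ p0, p0⊥

Result: YES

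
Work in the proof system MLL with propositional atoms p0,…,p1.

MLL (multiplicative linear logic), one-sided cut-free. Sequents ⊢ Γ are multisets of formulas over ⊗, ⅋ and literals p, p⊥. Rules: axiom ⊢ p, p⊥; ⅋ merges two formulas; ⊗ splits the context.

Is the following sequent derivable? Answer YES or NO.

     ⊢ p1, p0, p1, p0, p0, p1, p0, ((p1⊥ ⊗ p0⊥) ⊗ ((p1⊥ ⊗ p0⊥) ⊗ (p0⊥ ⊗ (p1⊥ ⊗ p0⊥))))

Derivation (root first):
[⊗]  ⊢ p1, p0, p1, p0, p0, p1, p0, ((p1⊥ ⊗ p0⊥) ⊗ ((p1⊥ ⊗ p0⊥) ⊗ (p0⊥ ⊗ (p1⊥ ⊗ p0⊥))))
  [⊗]  ⊢ p1, p0, (p1⊥ ⊗ p0⊥)
    [Ax]  ⊢ p1, p1⊥
    [Ax]  ⊢ p0, p0⊥
  [⊗]  ⊢ p1, p0, p0, p1, p0, ((p1⊥ ⊗ p0⊥) ⊗ (p0⊥ ⊗ (p1⊥ ⊗ p0⊥)))
    [⊗]  ⊢ p1, p0, (p1⊥ ⊗ p0⊥)
      [Ax]  ⊢ p1, p1⊥
      [Ax]  ⊢ p0, p0⊥
    [⊗]  ⊢ p0, p1, p0, (p0⊥ ⊗ (p1⊥ ⊗ p0⊥))
      [Ax]  ⊢ p0, p0⊥
      [⊗]  ⊢ p1, p0, (p1⊥ ⊗ p0⊥)
        [Ax]  ⊢ p1, p1⊥
        [Ax]  ⊢ p0, p0⊥

Result: YES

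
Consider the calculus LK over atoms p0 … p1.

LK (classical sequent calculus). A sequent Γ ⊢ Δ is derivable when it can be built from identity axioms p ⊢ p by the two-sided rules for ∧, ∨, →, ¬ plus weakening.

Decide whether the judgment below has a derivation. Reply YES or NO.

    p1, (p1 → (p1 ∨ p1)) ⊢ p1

Derivation (root first):
[→L] p1, (p1 → (p1 ∨ p1)) ⊢ p1
  [Ax] p1 ⊢ p1
  [∨L] (p1 ∨ p1) ⊢ p1
    [Ax] p1 ⊢ p1
    [Ax] p1 ⊢ p1

Result: YES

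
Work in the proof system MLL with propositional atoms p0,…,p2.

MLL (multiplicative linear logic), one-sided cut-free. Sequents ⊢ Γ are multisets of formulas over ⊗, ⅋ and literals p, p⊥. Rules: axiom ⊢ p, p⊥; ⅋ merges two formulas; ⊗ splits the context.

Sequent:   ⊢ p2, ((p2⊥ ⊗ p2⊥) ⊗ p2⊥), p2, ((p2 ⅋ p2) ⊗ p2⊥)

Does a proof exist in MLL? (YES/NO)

Derivation (root first):
[⊗]  ⊢ p2, ((p2⊥ ⊗ p2⊥) ⊗ p2⊥), p2, ((p2 ⅋ p2) ⊗ p2⊥)
  [⅋]  ⊢ p2, ((p2⊥ ⊗ p2⊥) ⊗ p2⊥), (p2 ⅋ p2)
    [⊗]  ⊢ p2, p2, p2, ((p2⊥ ⊗ p2⊥) ⊗ p2⊥)
      [⊗]  ⊢ p2, p2, (p2⊥ ⊗ p2⊥)
        [Ax]  ⊢ p2, p2⊥
        [Ax]  ⊢ p2, p2⊥
      [Ax]  ⊢ p2, p2⊥
  [Ax]  ⊢ p2, p2⊥

Result: YES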